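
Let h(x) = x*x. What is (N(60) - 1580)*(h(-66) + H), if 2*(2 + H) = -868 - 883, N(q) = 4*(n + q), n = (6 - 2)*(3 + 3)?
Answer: -4327254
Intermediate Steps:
n = 24 (n = 4*6 = 24)
N(q) = 96 + 4*q (N(q) = 4*(24 + q) = 96 + 4*q)
h(x) = x²
H = -1755/2 (H = -2 + (-868 - 883)/2 = -2 + (½)*(-1751) = -2 - 1751/2 = -1755/2 ≈ -877.50)
(N(60) - 1580)*(h(-66) + H) = ((96 + 4*60) - 1580)*((-66)² - 1755/2) = ((96 + 240) - 1580)*(4356 - 1755/2) = (336 - 1580)*(6957/2) = -1244*6957/2 = -4327254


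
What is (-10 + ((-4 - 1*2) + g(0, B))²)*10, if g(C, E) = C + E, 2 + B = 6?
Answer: -60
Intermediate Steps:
B = 4 (B = -2 + 6 = 4)
(-10 + ((-4 - 1*2) + g(0, B))²)*10 = (-10 + ((-4 - 1*2) + (0 + 4))²)*10 = (-10 + ((-4 - 2) + 4)²)*10 = (-10 + (-6 + 4)²)*10 = (-10 + (-2)²)*10 = (-10 + 4)*10 = -6*10 = -60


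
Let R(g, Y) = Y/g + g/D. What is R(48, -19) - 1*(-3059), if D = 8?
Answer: 147101/48 ≈ 3064.6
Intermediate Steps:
R(g, Y) = g/8 + Y/g (R(g, Y) = Y/g + g/8 = g/8 + Y/g)
R(48, -19) - 1*(-3059) = ((⅛)*48 - 19/48) - 1*(-3059) = (6 - 19*1/48) + 3059 = (6 - 19/48) + 3059 = 269/48 + 3059 = 147101/48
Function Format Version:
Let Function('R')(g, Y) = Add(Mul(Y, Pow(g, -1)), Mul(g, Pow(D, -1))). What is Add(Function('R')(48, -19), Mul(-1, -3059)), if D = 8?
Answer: Rational(147101, 48) ≈ 3064.6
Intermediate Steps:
Function('R')(g, Y) = Add(Mul(Rational(1, 8), g), Mul(Y, Pow(g, -1))) (Function('R')(g, Y) = Add(Mul(Y, Pow(g, -1)), Mul(g, Pow(8, -1))) = Add(Mul(Y, Pow(g, -1)), Mul(g, Rational(1, 8))) = Add(Mul(Y, Pow(g, -1)), Mul(Rational(1, 8), g)) = Add(Mul(Rational(1, 8), g), Mul(Y, Pow(g, -1))))
Add(Function('R')(48, -19), Mul(-1, -3059)) = Add(Add(Mul(Rational(1, 8), 48), Mul(-19, Pow(48, -1))), Mul(-1, -3059)) = Add(Add(6, Mul(-19, Rational(1, 48))), 3059) = Add(Add(6, Rational(-19, 48)), 3059) = Add(Rational(269, 48), 3059) = Rational(147101, 48)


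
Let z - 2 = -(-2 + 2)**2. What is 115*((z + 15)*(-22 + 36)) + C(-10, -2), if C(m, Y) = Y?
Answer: 27368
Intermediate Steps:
z = 2 (z = 2 - (-2 + 2)**2 = 2 - 1*0**2 = 2 - 1*0 = 2 + 0 = 2)
115*((z + 15)*(-22 + 36)) + C(-10, -2) = 115*((2 + 15)*(-22 + 36)) - 2 = 115*(17*14) - 2 = 115*238 - 2 = 27370 - 2 = 27368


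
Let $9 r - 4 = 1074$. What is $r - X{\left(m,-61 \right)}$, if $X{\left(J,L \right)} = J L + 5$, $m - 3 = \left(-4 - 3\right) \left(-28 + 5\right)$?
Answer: $\frac{91069}{9} \approx 10119.0$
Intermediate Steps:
$r = \frac{1078}{9}$ ($r = \frac{4}{9} + \frac{1}{9} \cdot 1074 = \frac{4}{9} + \frac{358}{3} = \frac{1078}{9} \approx 119.78$)
$m = 164$ ($m = 3 + \left(-4 - 3\right) \left(-28 + 5\right) = 3 - -161 = 3 + 161 = 164$)
$X{\left(J,L \right)} = 5 + J L$
$r - X{\left(m,-61 \right)} = \frac{1078}{9} - \left(5 + 164 \left(-61\right)\right) = \frac{1078}{9} - \left(5 - 10004\right) = \frac{1078}{9} - -9999 = \frac{1078}{9} + 9999 = \frac{91069}{9}$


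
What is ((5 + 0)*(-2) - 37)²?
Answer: 2209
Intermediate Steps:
((5 + 0)*(-2) - 37)² = (5*(-2) - 37)² = (-10 - 37)² = (-47)² = 2209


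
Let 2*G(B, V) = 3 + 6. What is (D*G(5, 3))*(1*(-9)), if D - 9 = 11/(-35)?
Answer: -12312/35 ≈ -351.77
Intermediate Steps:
D = 304/35 (D = 9 + 11/(-35) = 9 + 11*(-1/35) = 9 - 11/35 = 304/35 ≈ 8.6857)
G(B, V) = 9/2 (G(B, V) = (3 + 6)/2 = (½)*9 = 9/2)
(D*G(5, 3))*(1*(-9)) = ((304/35)*(9/2))*(1*(-9)) = (1368/35)*(-9) = -12312/35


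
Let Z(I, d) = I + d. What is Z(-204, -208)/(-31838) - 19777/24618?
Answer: -309758755/391893942 ≈ -0.79041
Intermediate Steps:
Z(-204, -208)/(-31838) - 19777/24618 = (-204 - 208)/(-31838) - 19777/24618 = -412*(-1/31838) - 19777*1/24618 = 206/15919 - 19777/24618 = -309758755/391893942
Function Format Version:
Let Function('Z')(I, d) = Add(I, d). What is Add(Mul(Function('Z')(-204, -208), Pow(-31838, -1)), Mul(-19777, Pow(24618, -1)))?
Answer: Rational(-309758755, 391893942) ≈ -0.79041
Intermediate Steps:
Add(Mul(Function('Z')(-204, -208), Pow(-31838, -1)), Mul(-19777, Pow(24618, -1))) = Add(Mul(Add(-204, -208), Pow(-31838, -1)), Mul(-19777, Pow(24618, -1))) = Add(Mul(-412, Rational(-1, 31838)), Mul(-19777, Rational(1, 24618))) = Add(Rational(206, 15919), Rational(-19777, 24618)) = Rational(-309758755, 391893942)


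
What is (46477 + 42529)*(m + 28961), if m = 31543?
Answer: 5385219024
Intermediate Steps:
(46477 + 42529)*(m + 28961) = (46477 + 42529)*(31543 + 28961) = 89006*60504 = 5385219024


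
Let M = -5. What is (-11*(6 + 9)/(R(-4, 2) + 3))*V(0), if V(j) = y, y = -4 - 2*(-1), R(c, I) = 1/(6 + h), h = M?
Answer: 165/2 ≈ 82.500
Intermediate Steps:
h = -5
R(c, I) = 1 (R(c, I) = 1/(6 - 5) = 1/1 = 1)
y = -2 (y = -4 + 2 = -2)
V(j) = -2
(-11*(6 + 9)/(R(-4, 2) + 3))*V(0) = -11*(6 + 9)/(1 + 3)*(-2) = -165/4*(-2) = 165/2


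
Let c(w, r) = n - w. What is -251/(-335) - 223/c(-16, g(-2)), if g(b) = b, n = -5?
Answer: -71944/3685 ≈ -19.523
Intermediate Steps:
c(w, r) = -5 - w
-251/(-335) - 223/c(-16, g(-2)) = -251/(-335) - 223/(-5 - 1*(-16)) = -251*(-1/335) - 223/(-5 + 16) = 251/335 - 223/11 = -71944/3685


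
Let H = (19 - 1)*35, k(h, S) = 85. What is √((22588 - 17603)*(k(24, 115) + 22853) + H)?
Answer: 8*√1786665 ≈ 10693.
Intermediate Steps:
H = 630 (H = 18*35 = 630)
√((22588 - 17603)*(k(24, 115) + 22853) + H) = √((22588 - 17603)*(85 + 22853) + 630) = √(4985*22938 + 630) = √(114345930 + 630) = √114346560 = 8*√1786665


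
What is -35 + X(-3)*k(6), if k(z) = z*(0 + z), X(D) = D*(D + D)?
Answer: 613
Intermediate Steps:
X(D) = 2*D² (X(D) = D*(2*D) = 2*D²)
k(z) = z² (k(z) = z*z = z²)
-35 + X(-3)*k(6) = -35 + (2*(-3)²)*6² = -35 + (2*9)*36 = -35 + 18*36 = -35 + 648 = 613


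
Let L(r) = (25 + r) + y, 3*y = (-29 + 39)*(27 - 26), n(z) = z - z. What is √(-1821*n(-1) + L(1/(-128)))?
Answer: √65262/48 ≈ 5.3222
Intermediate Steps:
n(z) = 0
y = 10/3 (y = ((-29 + 39)*(27 - 26))/3 = (10*1)/3 = (⅓)*10 = 10/3 ≈ 3.3333)
L(r) = 85/3 + r (L(r) = (25 + r) + 10/3 = 85/3 + r)
√(-1821*n(-1) + L(1/(-128))) = √(-1821*0 + (85/3 + 1/(-128))) = √(0 + (85/3 - 1/128)) = √(0 + 10877/384) = √(10877/384) = √65262/48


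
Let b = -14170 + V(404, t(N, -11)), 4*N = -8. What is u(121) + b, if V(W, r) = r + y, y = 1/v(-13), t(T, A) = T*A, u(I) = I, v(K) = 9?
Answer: -126242/9 ≈ -14027.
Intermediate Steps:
N = -2 (N = (1/4)*(-8) = -2)
t(T, A) = A*T
y = 1/9 ≈ 0.11111
V(W, r) = 1/9 + r (V(W, r) = r + 1/9 = 1/9 + r)
b = -127331/9 (b = -14170 + (1/9 - 11*(-2)) = -14170 + (1/9 + 22) = -14170 + 199/9 = -127331/9 ≈ -14148.)
u(121) + b = 121 - 127331/9 = -126242/9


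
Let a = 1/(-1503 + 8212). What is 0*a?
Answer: 0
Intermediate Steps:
a = 1/6709 ≈ 0.00014905
0*a = 0*(1/6709) = 0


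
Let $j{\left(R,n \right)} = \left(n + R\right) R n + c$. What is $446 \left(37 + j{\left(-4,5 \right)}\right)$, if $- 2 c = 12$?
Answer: $4906$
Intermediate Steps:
$c = -6$ ($c = \left(- \frac{1}{2}\right) 12 = -6$)
$j{\left(R,n \right)} = -6 + R n \left(R + n\right)$ ($j{\left(R,n \right)} = \left(n + R\right) R n - 6 = \left(R + n\right) R n - 6 = R \left(R + n\right) n - 6 = R n \left(R + n\right) - 6 = -6 + R n \left(R + n\right)$)
$446 \left(37 + j{\left(-4,5 \right)}\right) = 446 \left(37 - \left(6 - 80 + 100\right)\right) = 446 \left(37 - 26\right) = 446 \cdot 11 = 4906$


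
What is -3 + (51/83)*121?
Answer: 5922/83 ≈ 71.349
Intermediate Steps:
-3 + (51/83)*121 = -3 + 6171/83 = 5922/83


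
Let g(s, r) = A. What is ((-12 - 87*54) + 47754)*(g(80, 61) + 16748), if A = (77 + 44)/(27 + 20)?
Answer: 33887551188/47 ≈ 7.2101e+8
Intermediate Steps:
A = 121/47 ≈ 2.5745
g(s, r) = 121/47
((-12 - 87*54) + 47754)*(g(80, 61) + 16748) = ((-12 - 87*54) + 47754)*(121/47 + 16748) = ((-12 - 4698) + 47754)*(787277/47) = (-4710 + 47754)*(787277/47) = 43044*(787277/47) = 33887551188/47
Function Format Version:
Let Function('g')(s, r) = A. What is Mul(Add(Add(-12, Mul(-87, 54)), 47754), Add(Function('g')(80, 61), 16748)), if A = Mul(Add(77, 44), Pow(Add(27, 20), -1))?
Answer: Rational(33887551188, 47) ≈ 7.2101e+8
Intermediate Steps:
A = Rational(121, 47) (A = Mul(121, Pow(47, -1)) = Mul(121, Rational(1, 47)) = Rational(121, 47) ≈ 2.5745)
Function('g')(s, r) = Rational(121, 47)
Mul(Add(Add(-12, Mul(-87, 54)), 47754), Add(Function('g')(80, 61), 16748)) = Mul(Add(Add(-12, Mul(-87, 54)), 47754), Add(Rational(121, 47), 16748)) = Mul(Add(Add(-12, -4698), 47754), Rational(787277, 47)) = Mul(Add(-4710, 47754), Rational(787277, 47)) = Mul(43044, Rational(787277, 47)) = Rational(33887551188, 47)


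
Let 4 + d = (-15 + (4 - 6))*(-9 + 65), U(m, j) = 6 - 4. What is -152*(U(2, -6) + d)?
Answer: 145008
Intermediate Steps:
U(m, j) = 2
d = -956 (d = -4 + (-15 + (4 - 6))*(-9 + 65) = -4 + (-15 - 2)*56 = -4 - 17*56 = -4 - 952 = -956)
-152*(U(2, -6) + d) = -152*(2 - 956) = -152*(-954) = 145008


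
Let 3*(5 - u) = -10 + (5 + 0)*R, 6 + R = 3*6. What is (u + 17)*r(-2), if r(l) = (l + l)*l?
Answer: 128/3 ≈ 42.667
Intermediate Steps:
R = 12 (R = -6 + 3*6 = -6 + 18 = 12)
r(l) = 2*l**2 (r(l) = (2*l)*l = 2*l**2)
u = -35/3 (u = 5 - (-10 + (5 + 0)*12)/3 = 5 - (-10 + 5*12)/3 = 5 - (-10 + 60)/3 = 5 - 1/3*50 = 5 - 50/3 = -35/3 ≈ -11.667)
(u + 17)*r(-2) = (-35/3 + 17)*(2*(-2)**2) = 16*(2*4)/3 = (16/3)*8 = 128/3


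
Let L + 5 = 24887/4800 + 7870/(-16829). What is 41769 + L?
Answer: 3374043556123/80779200 ≈ 41769.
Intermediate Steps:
L = -22848677/80779200 (L = -5 + (24887/4800 + 7870/(-16829)) = -5 + (24887*(1/4800) + 7870*(-1/16829)) = -5 + (24887/4800 - 7870/16829) = -5 + 381047323/80779200 = -22848677/80779200 ≈ -0.28285)
41769 + L = 41769 - 22848677/80779200 = 3374043556123/80779200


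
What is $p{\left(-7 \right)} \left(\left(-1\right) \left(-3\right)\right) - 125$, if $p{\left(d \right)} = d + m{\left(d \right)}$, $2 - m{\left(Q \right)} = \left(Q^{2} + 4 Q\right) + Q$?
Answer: $-182$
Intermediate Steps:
$m{\left(Q \right)} = 2 - Q^{2} - 5 Q$ ($m{\left(Q \right)} = 2 - \left(\left(Q^{2} + 4 Q\right) + Q\right) = 2 - \left(Q^{2} + 5 Q\right) = 2 - Q^{2} - 5 Q$)
$p{\left(d \right)} = 2 - d^{2} - 4 d$ ($p{\left(d \right)} = d - \left(-2 + d^{2} + 5 d\right) = 2 - d^{2} - 4 d$)
$p{\left(-7 \right)} \left(\left(-1\right) \left(-3\right)\right) - 125 = \left(2 - \left(-7\right)^{2} - -28\right) \left(\left(-1\right) \left(-3\right)\right) - 125 = \left(2 - 49 + 28\right) 3 - 125 = \left(-19\right) 3 - 125 = -57 - 125 = -182$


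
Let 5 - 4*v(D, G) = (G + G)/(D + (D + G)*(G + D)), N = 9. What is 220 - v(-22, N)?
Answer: 42881/196 ≈ 218.78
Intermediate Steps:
v(D, G) = 5/4 - G/(2*(D + (D + G)²)) (v(D, G) = 5/4 - (G + G)/(4*(D + (D + G)*(G + D))) = 5/4 - 2*G/(4*(D + (D + G)*(D + G))) = 5/4 - 2*G/(4*(D + (D + G)²)) = 5/4 - G/(2*(D + (D + G)²)))
220 - v(-22, N) = 220 - (-2*9 + 5*(-22) + 5*(-22 + 9)²)/(4*(-22 + (-22 + 9)²)) = 220 - (-18 - 110 + 5*(-13)²)/(4*(-22 + (-13)²)) = 220 - (-18 - 110 + 5*169)/(4*(-22 + 169)) = 220 - (-18 - 110 + 845)/(4*147) = 220 - 717/(4*147) = 220 - 1*239/196 = 220 - 239/196 = 42881/196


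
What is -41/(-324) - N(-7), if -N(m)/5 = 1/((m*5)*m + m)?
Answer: 5689/38556 ≈ 0.14755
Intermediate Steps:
N(m) = -5/(m + 5*m²) (N(m) = -5/((m*5)*m + m) = -5/((5*m)*m + m) = -5/(5*m² + m) = -5/(m + 5*m²))
-41/(-324) - N(-7) = -41/(-324) - (-5)/((-7)*(1 + 5*(-7))) = -41*(-1/324) - (-5)*(-1)/(7*(1 - 35)) = 41/324 - (-5)*(-1)/(7*(-34)) = 41/324 - (-5)*(-1)*(-1)/(7*34) = 41/324 - 1*(-5/238) = 41/324 + 5/238 = 5689/38556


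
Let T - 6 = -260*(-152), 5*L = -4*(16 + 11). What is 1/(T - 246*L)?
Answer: 5/224198 ≈ 2.2302e-5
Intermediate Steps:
L = -108/5 (L = (-4*(16 + 11))/5 = (-4*27)/5 = (1/5)*(-108) = -108/5 ≈ -21.600)
T = 39526 (T = 6 - 260*(-152) = 6 + 39520 = 39526)
1/(T - 246*L) = 1/(39526 - 246*(-108/5)) = 1/(39526 + 26568/5) = 1/(224198/5) = 5/224198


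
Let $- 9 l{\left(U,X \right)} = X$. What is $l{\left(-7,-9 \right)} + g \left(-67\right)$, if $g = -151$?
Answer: $10118$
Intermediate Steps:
$l{\left(U,X \right)} = - \frac{X}{9}$
$l{\left(-7,-9 \right)} + g \left(-67\right) = \left(- \frac{1}{9}\right) \left(-9\right) - -10117 = 1 + 10117 = 10118$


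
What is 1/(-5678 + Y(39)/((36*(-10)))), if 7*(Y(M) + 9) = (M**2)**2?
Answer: -140/923441 ≈ -0.00015161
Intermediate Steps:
Y(M) = -9 + M**4/7 (Y(M) = -9 + (M**2)**2/7 = -9 + M**4/7)
1/(-5678 + Y(39)/((36*(-10)))) = 1/(-5678 + (-9 + (1/7)*39**4)/((36*(-10)))) = 1/(-5678 + (-9 + (1/7)*2313441)/(-360)) = 1/(-5678 + (-9 + 2313441/7)*(-1/360)) = 1/(-5678 + (2313378/7)*(-1/360)) = 1/(-5678 - 128521/140) = 1/(-923441/140) = -140/923441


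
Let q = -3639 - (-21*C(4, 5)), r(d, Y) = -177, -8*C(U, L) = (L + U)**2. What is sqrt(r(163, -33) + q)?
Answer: 3*I*sqrt(7162)/4 ≈ 63.471*I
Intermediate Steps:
C(U, L) = -(L + U)**2/8
q = -30813/8 (q = -3639 - (-(-21)*(5 + 4)**2/8) = -3639 - (-(-21)*9**2/8) = -3639 - (-(-21)*81/8) = -3639 - (-21*(-81/8)) = -3639 - 1701/8 = -30813/8 ≈ -3851.6)
sqrt(r(163, -33) + q) = sqrt(-177 - 30813/8) = sqrt(-32229/8) = 3*I*sqrt(7162)/4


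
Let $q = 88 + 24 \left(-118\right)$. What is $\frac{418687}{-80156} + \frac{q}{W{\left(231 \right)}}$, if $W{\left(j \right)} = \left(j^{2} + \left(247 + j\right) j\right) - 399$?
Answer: $- \frac{2450893933}{467710260} \approx -5.2402$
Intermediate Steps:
$W{\left(j \right)} = -399 + j^{2} + j \left(247 + j\right)$ ($W{\left(j \right)} = \left(j^{2} + j \left(247 + j\right)\right) - 399 = -399 + j^{2} + j \left(247 + j\right)$)
$q = -2744$ ($q = 88 - 2832 = -2744$)
$\frac{418687}{-80156} + \frac{q}{W{\left(231 \right)}} = \frac{418687}{-80156} - \frac{2744}{-399 + 2 \cdot 231^{2} + 247 \cdot 231} = 418687 \left(- \frac{1}{80156}\right) - \frac{2744}{-399 + 2 \cdot 53361 + 57057} = - \frac{418687}{80156} - \frac{2744}{-399 + 106722 + 57057} = - \frac{418687}{80156} - \frac{2744}{163380} = - \frac{418687}{80156} - \frac{98}{5835} = - \frac{2450893933}{467710260}$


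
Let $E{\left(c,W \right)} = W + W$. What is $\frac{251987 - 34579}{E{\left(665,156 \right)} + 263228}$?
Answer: $\frac{54352}{65885} \approx 0.82495$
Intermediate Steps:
$E{\left(c,W \right)} = 2 W$
$\frac{251987 - 34579}{E{\left(665,156 \right)} + 263228} = \frac{251987 - 34579}{2 \cdot 156 + 263228} = \frac{217408}{312 + 263228} = \frac{217408}{263540} = 217408 \cdot \frac{1}{263540} = \frac{54352}{65885}$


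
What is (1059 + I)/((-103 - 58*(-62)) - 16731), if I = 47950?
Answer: -49009/13238 ≈ -3.7021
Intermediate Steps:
(1059 + I)/((-103 - 58*(-62)) - 16731) = (1059 + 47950)/((-103 - 58*(-62)) - 16731) = 49009/((-103 + 3596) - 16731) = 49009/(3493 - 16731) = 49009/(-13238) = 49009*(-1/13238) = -49009/13238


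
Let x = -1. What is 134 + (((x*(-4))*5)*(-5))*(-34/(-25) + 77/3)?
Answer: -7706/3 ≈ -2568.7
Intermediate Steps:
134 + (((x*(-4))*5)*(-5))*(-34/(-25) + 77/3) = 134 + ((-1*(-4)*5)*(-5))*(-34/(-25) + 77/3) = 134 + ((4*5)*(-5))*(-34*(-1/25) + 77*(⅓)) = 134 + (20*(-5))*(34/25 + 77/3) = 134 - 100*2027/75 = 134 - 8108/3 = -7706/3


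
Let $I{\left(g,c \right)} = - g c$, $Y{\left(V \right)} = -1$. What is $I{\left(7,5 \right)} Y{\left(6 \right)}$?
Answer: $35$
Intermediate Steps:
$I{\left(g,c \right)} = - c g$
$I{\left(7,5 \right)} Y{\left(6 \right)} = \left(-1\right) 5 \cdot 7 \left(-1\right) = \left(-35\right) \left(-1\right) = 35$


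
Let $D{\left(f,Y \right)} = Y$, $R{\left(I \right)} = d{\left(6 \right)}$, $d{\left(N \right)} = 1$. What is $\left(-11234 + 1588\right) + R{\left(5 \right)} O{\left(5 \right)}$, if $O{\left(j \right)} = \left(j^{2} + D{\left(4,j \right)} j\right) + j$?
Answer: $-9591$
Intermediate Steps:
$R{\left(I \right)} = 1$
$O{\left(j \right)} = j + 2 j^{2}$ ($O{\left(j \right)} = \left(j^{2} + j j\right) + j = \left(j^{2} + j^{2}\right) + j = 2 j^{2} + j = j + 2 j^{2}$)
$\left(-11234 + 1588\right) + R{\left(5 \right)} O{\left(5 \right)} = \left(-11234 + 1588\right) + 1 \cdot 5 \left(1 + 2 \cdot 5\right) = -9646 + 1 \cdot 5 \left(1 + 10\right) = -9646 + 1 \cdot 5 \cdot 11 = -9646 + 1 \cdot 55 = -9646 + 55 = -9591$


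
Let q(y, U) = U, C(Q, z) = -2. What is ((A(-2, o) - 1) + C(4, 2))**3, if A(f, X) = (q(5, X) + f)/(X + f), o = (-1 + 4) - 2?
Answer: -8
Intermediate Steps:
o = 1 (o = 3 - 2 = 1)
A(f, X) = 1 (A(f, X) = (X + f)/(X + f) = 1)
((A(-2, o) - 1) + C(4, 2))**3 = ((1 - 1) - 2)**3 = (0 - 2)**3 = (-2)**3 = -8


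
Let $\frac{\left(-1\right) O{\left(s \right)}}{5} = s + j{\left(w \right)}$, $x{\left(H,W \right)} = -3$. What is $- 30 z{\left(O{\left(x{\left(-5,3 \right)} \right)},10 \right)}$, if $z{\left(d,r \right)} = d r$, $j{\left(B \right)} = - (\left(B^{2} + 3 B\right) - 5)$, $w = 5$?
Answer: $-57000$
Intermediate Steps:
$j{\left(B \right)} = 5 - B^{2} - 3 B$ ($j{\left(B \right)} = - (-5 + B^{2} + 3 B) = 5 - B^{2} - 3 B$)
$O{\left(s \right)} = 175 - 5 s$ ($O{\left(s \right)} = - 5 \left(s - 35\right) = - 5 \left(-35 + s\right) = 175 - 5 s$)
$- 30 z{\left(O{\left(x{\left(-5,3 \right)} \right)},10 \right)} = - 30 \left(175 - -15\right) 10 = - 30 \left(175 + 15\right) 10 = - 30 \cdot 190 \cdot 10 = \left(-30\right) 1900 = -57000$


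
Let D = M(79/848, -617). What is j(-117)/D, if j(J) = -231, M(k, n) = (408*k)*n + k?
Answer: 17808/1807915 ≈ 0.0098500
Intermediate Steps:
M(k, n) = k + 408*k*n (M(k, n) = 408*k*n + k = k + 408*k*n)
D = -19887065/848 (D = (79/848)*(1 + 408*(-617)) = (79*(1/848))*(1 - 251736) = (79/848)*(-251735) = -19887065/848 ≈ -23452.)
j(-117)/D = -231/(-19887065/848) = -231*(-848/19887065) = 17808/1807915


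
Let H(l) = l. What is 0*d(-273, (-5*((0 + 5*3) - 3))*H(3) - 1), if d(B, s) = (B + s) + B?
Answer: 0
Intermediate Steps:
d(B, s) = s + 2*B
0*d(-273, (-5*((0 + 5*3) - 3))*H(3) - 1) = 0*((-5*((0 + 5*3) - 3)*3 - 1) + 2*(-273)) = 0*((-5*((0 + 15) - 3)*3 - 1) - 546) = 0*((-5*(15 - 3)*3 - 1) - 546) = 0*((-5*12*3 - 1) - 546) = 0*((-60*3 - 1) - 546) = 0*((-180 - 1) - 546) = 0*(-181 - 546) = 0*(-727) = 0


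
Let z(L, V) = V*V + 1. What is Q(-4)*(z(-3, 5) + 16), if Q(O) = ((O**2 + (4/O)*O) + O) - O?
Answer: 840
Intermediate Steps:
z(L, V) = 1 + V**2 (z(L, V) = V**2 + 1 = 1 + V**2)
Q(O) = 4 + O**2 (Q(O) = ((O**2 + 4) + O) - O = ((4 + O**2) + O) - O = (4 + O + O**2) - O = 4 + O**2)
Q(-4)*(z(-3, 5) + 16) = (4 + (-4)**2)*((1 + 5**2) + 16) = (4 + 16)*((1 + 25) + 16) = 20*(26 + 16) = 20*42 = 840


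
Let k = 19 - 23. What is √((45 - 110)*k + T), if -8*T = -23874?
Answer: √12977/2 ≈ 56.958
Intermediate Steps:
T = 11937/4 (T = -⅛*(-23874) = 11937/4 ≈ 2984.3)
k = -4
√((45 - 110)*k + T) = √((45 - 110)*(-4) + 11937/4) = √(-65*(-4) + 11937/4) = √(260 + 11937/4) = √(12977/4) = √12977/2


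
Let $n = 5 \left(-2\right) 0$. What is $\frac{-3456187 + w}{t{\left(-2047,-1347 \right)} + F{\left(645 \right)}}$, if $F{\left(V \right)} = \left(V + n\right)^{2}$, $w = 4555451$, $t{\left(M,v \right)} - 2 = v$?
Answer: $\frac{137408}{51835} \approx 2.6509$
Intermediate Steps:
$n = 0$ ($n = \left(-10\right) 0 = 0$)
$t{\left(M,v \right)} = 2 + v$
$F{\left(V \right)} = V^{2}$ ($F{\left(V \right)} = \left(V + 0\right)^{2} = V^{2}$)
$\frac{-3456187 + w}{t{\left(-2047,-1347 \right)} + F{\left(645 \right)}} = \frac{-3456187 + 4555451}{\left(2 - 1347\right) + 645^{2}} = \frac{1099264}{-1345 + 416025} = \frac{1099264}{414680} = 1099264 \cdot \frac{1}{414680} = \frac{137408}{51835}$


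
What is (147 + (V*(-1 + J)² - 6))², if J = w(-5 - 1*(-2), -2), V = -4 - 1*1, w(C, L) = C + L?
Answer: 1521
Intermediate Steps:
V = -5 (V = -4 - 1 = -5)
J = -5 (J = (-5 - 1*(-2)) - 2 = (-5 + 2) - 2 = -3 - 2 = -5)
(147 + (V*(-1 + J)² - 6))² = (147 + (-5*(-1 - 5)² - 6))² = (147 + (-5*(-6)² - 6))² = (147 + (-5*36 - 6))² = (147 + (-180 - 6))² = (147 - 186)² = (-39)² = 1521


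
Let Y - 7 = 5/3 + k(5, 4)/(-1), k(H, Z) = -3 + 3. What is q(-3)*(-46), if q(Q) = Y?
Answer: -1196/3 ≈ -398.67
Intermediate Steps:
k(H, Z) = 0
Y = 26/3 (Y = 7 + (5/3 + 0/(-1)) = 7 + (5*(⅓) + 0*(-1)) = 7 + (5/3 + 0) = 7 + 5/3 = 26/3 ≈ 8.6667)
q(Q) = 26/3
q(-3)*(-46) = (26/3)*(-46) = -1196/3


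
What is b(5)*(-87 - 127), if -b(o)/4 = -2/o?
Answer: -1712/5 ≈ -342.40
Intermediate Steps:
b(o) = 8/o (b(o) = -(-8)/o = 8/o)
b(5)*(-87 - 127) = (8/5)*(-87 - 127) = (8*(1/5))*(-214) = (8/5)*(-214) = -1712/5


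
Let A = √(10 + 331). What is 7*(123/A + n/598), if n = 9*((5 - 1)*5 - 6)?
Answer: 441/299 + 861*√341/341 ≈ 48.101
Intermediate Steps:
A = √341 ≈ 18.466
n = 126 (n = 9*(4*5 - 6) = 9*(20 - 6) = 9*14 = 126)
7*(123/A + n/598) = 7*(123/(√341) + 126/598) = 7*(123*(√341/341) + 126*(1/598)) = 7*(123*√341/341 + 63/299) = 7*(63/299 + 123*√341/341) = 441/299 + 861*√341/341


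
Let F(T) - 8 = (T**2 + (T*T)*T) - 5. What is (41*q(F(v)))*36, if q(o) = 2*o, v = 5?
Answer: 451656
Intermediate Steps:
F(T) = 3 + T**2 + T**3 (F(T) = 8 + ((T**2 + (T*T)*T) - 5) = 8 + ((T**2 + T**2*T) - 5) = 8 + ((T**2 + T**3) - 5) = 8 + (-5 + T**2 + T**3) = 3 + T**2 + T**3)
(41*q(F(v)))*36 = (41*(2*(3 + 5**2 + 5**3)))*36 = (41*(2*(3 + 25 + 125)))*36 = (41*(2*153))*36 = (41*306)*36 = 12546*36 = 451656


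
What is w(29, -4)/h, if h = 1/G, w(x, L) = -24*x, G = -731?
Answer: 508776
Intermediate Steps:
h = -1/731 (h = 1/(-731) = -1/731 ≈ -0.0013680)
w(29, -4)/h = (-24*29)/(-1/731) = -696*(-731) = 508776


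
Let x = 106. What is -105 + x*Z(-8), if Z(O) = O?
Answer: -953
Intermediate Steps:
-105 + x*Z(-8) = -105 + 106*(-8) = -105 - 848 = -953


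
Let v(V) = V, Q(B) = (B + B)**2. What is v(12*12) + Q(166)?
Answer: 110368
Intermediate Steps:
Q(B) = 4*B**2 (Q(B) = (2*B)**2 = 4*B**2)
v(12*12) + Q(166) = 12*12 + 4*166**2 = 144 + 4*27556 = 144 + 110224 = 110368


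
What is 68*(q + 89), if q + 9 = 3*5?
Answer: 6460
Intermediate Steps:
q = 6 (q = -9 + 3*5 = -9 + 15 = 6)
68*(q + 89) = 68*(6 + 89) = 68*95 = 6460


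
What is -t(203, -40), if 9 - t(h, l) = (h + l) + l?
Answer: 114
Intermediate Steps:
t(h, l) = 9 - h - 2*l (t(h, l) = 9 - ((h + l) + l) = 9 - (h + 2*l) = 9 + (-h - 2*l) = 9 - h - 2*l)
-t(203, -40) = -(9 - 1*203 - 2*(-40)) = -(9 - 203 + 80) = -1*(-114) = 114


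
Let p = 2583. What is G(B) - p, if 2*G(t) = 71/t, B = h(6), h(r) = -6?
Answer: -31067/12 ≈ -2588.9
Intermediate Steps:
B = -6
G(t) = 71/(2*t) (G(t) = (71/t)/2 = 71/(2*t))
G(B) - p = (71/2)/(-6) - 1*2583 = (71/2)*(-⅙) - 2583 = -71/12 - 2583 = -31067/12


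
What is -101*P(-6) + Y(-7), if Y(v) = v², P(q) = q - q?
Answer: 49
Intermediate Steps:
P(q) = 0
-101*P(-6) + Y(-7) = -101*0 + (-7)² = 0 + 49 = 49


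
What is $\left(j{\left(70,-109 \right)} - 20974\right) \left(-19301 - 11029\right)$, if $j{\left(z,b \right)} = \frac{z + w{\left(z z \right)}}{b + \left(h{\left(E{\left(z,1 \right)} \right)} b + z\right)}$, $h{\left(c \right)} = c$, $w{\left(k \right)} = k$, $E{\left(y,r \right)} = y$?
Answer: $\frac{4878719290080}{7669} \approx 6.3616 \cdot 10^{8}$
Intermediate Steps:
$j{\left(z,b \right)} = \frac{z + z^{2}}{b + z + b z}$ ($j{\left(z,b \right)} = \frac{z + z z}{b + \left(z b + z\right)} = \frac{z + z^{2}}{b + \left(b z + z\right)} = \frac{z + z^{2}}{b + \left(z + b z\right)} = \frac{z + z^{2}}{b + z + b z}$)
$\left(j{\left(70,-109 \right)} - 20974\right) \left(-19301 - 11029\right) = \left(\frac{70 \left(1 + 70\right)}{-109 + 70 - 7630} - 20974\right) \left(-19301 - 11029\right) = \left(70 \frac{1}{-109 + 70 - 7630} \cdot 71 - 20974\right) \left(-30330\right) = \left(70 \frac{1}{-7669} \cdot 71 - 20974\right) \left(-30330\right) = \left(70 \left(- \frac{1}{7669}\right) 71 - 20974\right) \left(-30330\right) = \left(- \frac{4970}{7669} - 20974\right) \left(-30330\right) = \left(- \frac{160854576}{7669}\right) \left(-30330\right) = \frac{4878719290080}{7669}$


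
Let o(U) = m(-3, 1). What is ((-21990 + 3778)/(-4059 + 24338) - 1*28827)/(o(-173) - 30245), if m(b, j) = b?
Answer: 584600945/613399192 ≈ 0.95305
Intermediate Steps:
o(U) = -3
((-21990 + 3778)/(-4059 + 24338) - 1*28827)/(o(-173) - 30245) = ((-21990 + 3778)/(-4059 + 24338) - 1*28827)/(-3 - 30245) = (-18212/20279 - 28827)/(-30248) = (-18212*1/20279 - 28827)*(-1/30248) = (-18212/20279 - 28827)*(-1/30248) = -584600945/20279*(-1/30248) = 584600945/613399192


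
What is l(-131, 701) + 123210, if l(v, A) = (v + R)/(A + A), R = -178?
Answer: 172740111/1402 ≈ 1.2321e+5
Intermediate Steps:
l(v, A) = (-178 + v)/(2*A) (l(v, A) = (v - 178)/(A + A) = (-178 + v)/((2*A)) = (-178 + v)*(1/(2*A)) = (-178 + v)/(2*A))
l(-131, 701) + 123210 = (½)*(-178 - 131)/701 + 123210 = (½)*(1/701)*(-309) + 123210 = -309/1402 + 123210 = 172740111/1402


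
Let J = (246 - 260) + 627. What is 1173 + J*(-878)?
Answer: -537041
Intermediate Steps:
J = 613 (J = -14 + 627 = 613)
1173 + J*(-878) = 1173 + 613*(-878) = 1173 - 538214 = -537041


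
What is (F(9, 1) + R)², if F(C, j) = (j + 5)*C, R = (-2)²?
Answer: 3364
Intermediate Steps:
R = 4
F(C, j) = C*(5 + j) (F(C, j) = (5 + j)*C = C*(5 + j))
(F(9, 1) + R)² = (9*(5 + 1) + 4)² = (9*6 + 4)² = (54 + 4)² = 58² = 3364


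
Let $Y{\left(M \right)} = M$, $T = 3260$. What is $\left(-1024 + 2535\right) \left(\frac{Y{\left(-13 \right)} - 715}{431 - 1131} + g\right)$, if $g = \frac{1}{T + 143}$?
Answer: $\frac{133728033}{85075} \approx 1571.9$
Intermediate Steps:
$g = \frac{1}{3403}$ ($g = \frac{1}{3260 + 143} = \frac{1}{3403} \approx 0.00029386$)
$\left(-1024 + 2535\right) \left(\frac{Y{\left(-13 \right)} - 715}{431 - 1131} + g\right) = \left(-1024 + 2535\right) \left(\frac{-13 - 715}{431 - 1131} + \frac{1}{3403}\right) = 1511 \left(- \frac{728}{-700} + \frac{1}{3403}\right) = 1511 \left(\left(-728\right) \left(- \frac{1}{700}\right) + \frac{1}{3403}\right) = 1511 \left(\frac{26}{25} + \frac{1}{3403}\right) = 1511 \cdot \frac{88503}{85075} = \frac{133728033}{85075}$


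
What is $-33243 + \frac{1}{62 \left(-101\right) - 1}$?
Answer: $- \frac{208200910}{6263} \approx -33243.0$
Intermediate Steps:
$-33243 + \frac{1}{62 \left(-101\right) - 1} = -33243 + \frac{1}{-6262 - 1} = -33243 + \frac{1}{-6263} = -33243 - \frac{1}{6263} = - \frac{208200910}{6263}$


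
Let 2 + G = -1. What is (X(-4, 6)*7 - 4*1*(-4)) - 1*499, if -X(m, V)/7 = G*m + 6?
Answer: -1365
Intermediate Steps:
G = -3 (G = -2 - 1 = -3)
X(m, V) = -42 + 21*m (X(m, V) = -7*(-3*m + 6) = -7*(6 - 3*m) = -42 + 21*m)
(X(-4, 6)*7 - 4*1*(-4)) - 1*499 = ((-42 + 21*(-4))*7 - 4*1*(-4)) - 1*499 = ((-42 - 84)*7 - 4*(-4)) - 499 = (-126*7 + 16) - 499 = (-882 + 16) - 499 = -866 - 499 = -1365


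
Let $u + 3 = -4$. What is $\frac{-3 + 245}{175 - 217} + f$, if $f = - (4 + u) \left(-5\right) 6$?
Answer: $- \frac{2011}{21} \approx -95.762$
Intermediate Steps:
$u = -7$ ($u = -3 - 4 = -7$)
$f = -90$ ($f = - (4 - 7) \left(-5\right) 6 = \left(-1\right) \left(-3\right) \left(-5\right) 6 = 3 \left(-5\right) 6 = \left(-15\right) 6 = -90$)
$\frac{-3 + 245}{175 - 217} + f = \frac{-3 + 245}{175 - 217} - 90 = \frac{242}{-42} - 90 = 242 \left(- \frac{1}{42}\right) - 90 = - \frac{121}{21} - 90 = - \frac{2011}{21}$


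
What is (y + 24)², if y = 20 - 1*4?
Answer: 1600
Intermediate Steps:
y = 16 (y = 20 - 4 = 16)
(y + 24)² = (16 + 24)² = 40² = 1600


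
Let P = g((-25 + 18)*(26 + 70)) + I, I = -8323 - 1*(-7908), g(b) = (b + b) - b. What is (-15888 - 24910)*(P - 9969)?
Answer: 451062688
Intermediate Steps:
g(b) = b (g(b) = 2*b - b = b)
I = -415 (I = -8323 + 7908 = -415)
P = -1087 (P = (-25 + 18)*(26 + 70) - 415 = -7*96 - 415 = -672 - 415 = -1087)
(-15888 - 24910)*(P - 9969) = (-15888 - 24910)*(-1087 - 9969) = -40798*(-11056) = 451062688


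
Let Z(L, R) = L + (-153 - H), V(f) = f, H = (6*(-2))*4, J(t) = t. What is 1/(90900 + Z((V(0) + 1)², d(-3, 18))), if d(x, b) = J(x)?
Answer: 1/90796 ≈ 1.1014e-5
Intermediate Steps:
H = -48 (H = -12*4 = -48)
d(x, b) = x
Z(L, R) = -105 + L (Z(L, R) = L + (-153 - 1*(-48)) = L + (-153 + 48) = L - 105 = -105 + L)
1/(90900 + Z((V(0) + 1)², d(-3, 18))) = 1/(90900 + (-105 + (0 + 1)²)) = 1/(90900 + (-105 + 1²)) = 1/(90900 + (-105 + 1)) = 1/(90900 - 104) = 1/90796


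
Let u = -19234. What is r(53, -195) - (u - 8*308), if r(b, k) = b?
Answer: 21751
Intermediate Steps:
r(53, -195) - (u - 8*308) = 53 - (-19234 - 8*308) = 53 - (-19234 - 2464) = 53 - 1*(-21698) = 53 + 21698 = 21751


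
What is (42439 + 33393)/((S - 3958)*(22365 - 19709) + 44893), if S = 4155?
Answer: 75832/568125 ≈ 0.13348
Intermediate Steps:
(42439 + 33393)/((S - 3958)*(22365 - 19709) + 44893) = (42439 + 33393)/((4155 - 3958)*(22365 - 19709) + 44893) = 75832/(197*2656 + 44893) = 75832/(523232 + 44893) = 75832/568125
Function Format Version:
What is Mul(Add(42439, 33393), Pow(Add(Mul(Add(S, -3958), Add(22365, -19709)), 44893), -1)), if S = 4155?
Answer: Rational(75832, 568125) ≈ 0.13348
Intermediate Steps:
Mul(Add(42439, 33393), Pow(Add(Mul(Add(S, -3958), Add(22365, -19709)), 44893), -1)) = Mul(Add(42439, 33393), Pow(Add(Mul(Add(4155, -3958), Add(22365, -19709)), 44893), -1)) = Mul(75832, Pow(Add(Mul(197, 2656), 44893), -1)) = Mul(75832, Pow(Add(523232, 44893), -1)) = Mul(75832, Pow(568125, -1)) = Mul(75832, Rational(1, 568125)) = Rational(75832, 568125)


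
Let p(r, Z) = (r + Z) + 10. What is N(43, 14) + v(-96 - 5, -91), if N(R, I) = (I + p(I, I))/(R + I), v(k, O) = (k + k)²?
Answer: 2325880/57 ≈ 40805.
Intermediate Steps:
v(k, O) = 4*k² (v(k, O) = (2*k)² = 4*k²)
p(r, Z) = 10 + Z + r (p(r, Z) = (Z + r) + 10 = 10 + Z + r)
N(R, I) = (10 + 3*I)/(I + R) (N(R, I) = (I + (10 + I + I))/(R + I) = (I + (10 + 2*I))/(I + R) = (10 + 3*I)/(I + R))
N(43, 14) + v(-96 - 5, -91) = (10 + 3*14)/(14 + 43) + 4*(-96 - 5)² = (10 + 42)/57 + 4*(-101)² = (1/57)*52 + 4*10201 = 52/57 + 40804 = 2325880/57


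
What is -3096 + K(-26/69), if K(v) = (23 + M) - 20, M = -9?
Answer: -3102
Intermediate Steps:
K(v) = -6 (K(v) = (23 - 9) - 20 = 14 - 20 = -6)
-3096 + K(-26/69) = -3096 - 6 = -3102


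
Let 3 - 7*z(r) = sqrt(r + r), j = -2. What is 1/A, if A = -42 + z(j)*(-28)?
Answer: -27/1490 - 2*I/745 ≈ -0.018121 - 0.0026846*I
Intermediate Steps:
z(r) = 3/7 - sqrt(2)*sqrt(r)/7 (z(r) = 3/7 - sqrt(r + r)/7 = 3/7 - sqrt(2)*sqrt(r)/7)
A = -54 + 8*I (A = -42 + (3/7 - sqrt(2)*sqrt(-2)/7)*(-28) = -42 + (3/7 - sqrt(2)*I*sqrt(2)/7)*(-28) = -42 + (3/7 - 2*I/7)*(-28) = -42 + (-12 + 8*I) = -54 + 8*I ≈ -54.0 + 8.0*I)
1/A = 1/(-54 + 8*I) = (-54 - 8*I)/2980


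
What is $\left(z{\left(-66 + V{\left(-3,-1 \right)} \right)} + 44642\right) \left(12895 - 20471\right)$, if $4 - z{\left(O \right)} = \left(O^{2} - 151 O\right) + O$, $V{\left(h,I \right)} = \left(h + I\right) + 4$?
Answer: $-230234640$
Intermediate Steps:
$V{\left(h,I \right)} = 4 + I + h$ ($V{\left(h,I \right)} = \left(I + h\right) + 4 = 4 + I + h$)
$z{\left(O \right)} = 4 - O^{2} + 150 O$ ($z{\left(O \right)} = 4 - \left(\left(O^{2} - 151 O\right) + O\right) = 4 - \left(O^{2} - 150 O\right) = 4 - O^{2} + 150 O$)
$\left(z{\left(-66 + V{\left(-3,-1 \right)} \right)} + 44642\right) \left(12895 - 20471\right) = \left(\left(4 - \left(-66 - 0\right)^{2} + 150 \left(-66 - 0\right)\right) + 44642\right) \left(12895 - 20471\right) = \left(\left(4 - \left(-66 + 0\right)^{2} + 150 \left(-66 + 0\right)\right) + 44642\right) \left(-7576\right) = \left(\left(4 - \left(-66\right)^{2} + 150 \left(-66\right)\right) + 44642\right) \left(-7576\right) = \left(\left(4 - 4356 - 9900\right) + 44642\right) \left(-7576\right) = \left(-14252 + 44642\right) \left(-7576\right) = 30390 \left(-7576\right) = -230234640$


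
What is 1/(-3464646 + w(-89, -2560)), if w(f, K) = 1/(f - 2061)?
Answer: -2150/7448988901 ≈ -2.8863e-7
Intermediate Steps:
w(f, K) = 1/(-2061 + f)
1/(-3464646 + w(-89, -2560)) = 1/(-3464646 + 1/(-2061 - 89)) = 1/(-3464646 + 1/(-2150)) = 1/(-3464646 - 1/2150) = 1/(-7448988901/2150) = -2150/7448988901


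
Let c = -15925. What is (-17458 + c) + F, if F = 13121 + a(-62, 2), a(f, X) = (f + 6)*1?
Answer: -20318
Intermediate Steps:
a(f, X) = 6 + f (a(f, X) = (6 + f)*1 = 6 + f)
F = 13065 (F = 13121 + (6 - 62) = 13121 - 56 = 13065)
(-17458 + c) + F = (-17458 - 15925) + 13065 = -33383 + 13065 = -20318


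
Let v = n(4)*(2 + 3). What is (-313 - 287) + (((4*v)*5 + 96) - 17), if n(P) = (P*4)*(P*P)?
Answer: 25079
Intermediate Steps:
n(P) = 4*P³ (n(P) = (4*P)*P² = 4*P³)
v = 1280 (v = (4*4³)*(2 + 3) = (4*64)*5 = 256*5 = 1280)
(-313 - 287) + (((4*v)*5 + 96) - 17) = (-313 - 287) + (((4*1280)*5 + 96) - 17) = -600 + ((5120*5 + 96) - 17) = -600 + ((25600 + 96) - 17) = -600 + (25696 - 17) = -600 + 25679 = 25079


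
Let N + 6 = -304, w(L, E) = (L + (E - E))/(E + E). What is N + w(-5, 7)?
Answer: -4345/14 ≈ -310.36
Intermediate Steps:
w(L, E) = L/(2*E) (w(L, E) = (L + 0)/((2*E)) = L*(1/(2*E)) = L/(2*E))
N = -310 (N = -6 - 304 = -310)
N + w(-5, 7) = -310 + (½)*(-5)/7 = -310 + (½)*(-5)*(⅐) = -310 - 5/14 = -4345/14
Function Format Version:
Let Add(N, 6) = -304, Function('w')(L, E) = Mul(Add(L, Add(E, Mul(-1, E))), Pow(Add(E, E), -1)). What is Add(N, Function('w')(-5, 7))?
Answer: Rational(-4345, 14) ≈ -310.36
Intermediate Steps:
Function('w')(L, E) = Mul(Rational(1, 2), L, Pow(E, -1)) (Function('w')(L, E) = Mul(Add(L, 0), Pow(Mul(2, E), -1)) = Mul(L, Mul(Rational(1, 2), Pow(E, -1))) = Mul(Rational(1, 2), L, Pow(E, -1)))
N = -310 (N = Add(-6, -304) = -310)
Add(N, Function('w')(-5, 7)) = Add(-310, Mul(Rational(1, 2), -5, Pow(7, -1))) = Add(-310, Mul(Rational(1, 2), -5, Rational(1, 7))) = Add(-310, Rational(-5, 14)) = Rational(-4345, 14)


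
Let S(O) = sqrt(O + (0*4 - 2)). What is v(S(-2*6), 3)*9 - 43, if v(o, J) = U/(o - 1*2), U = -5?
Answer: -38 + 5*I*sqrt(14)/2 ≈ -38.0 + 9.3541*I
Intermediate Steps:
S(O) = sqrt(-2 + O) (S(O) = sqrt(O + (0 - 2)) = sqrt(O - 2) = sqrt(-2 + O))
v(o, J) = -5/(-2 + o) (v(o, J) = -5/(o - 1*2) = -5/(o - 2) = -5/(-2 + o))
v(S(-2*6), 3)*9 - 43 = -5/(-2 + sqrt(-2 - 2*6))*9 - 43 = -5/(-2 + sqrt(-2 - 12))*9 - 43 = -5/(-2 + sqrt(-14))*9 - 43 = -5/(-2 + I*sqrt(14))*9 - 43 = -45/(-2 + I*sqrt(14)) - 43 = -43 - 45/(-2 + I*sqrt(14))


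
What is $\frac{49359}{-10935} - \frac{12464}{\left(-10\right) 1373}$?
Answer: $- \frac{18046841}{5004585} \approx -3.6061$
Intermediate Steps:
$\frac{49359}{-10935} - \frac{12464}{\left(-10\right) 1373} = 49359 \left(- \frac{1}{10935}\right) - \frac{12464}{-13730} = - \frac{16453}{3645} - - \frac{6232}{6865} = - \frac{16453}{3645} + \frac{6232}{6865} = - \frac{18046841}{5004585}$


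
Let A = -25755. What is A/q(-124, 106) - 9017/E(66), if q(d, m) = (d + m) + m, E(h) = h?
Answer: -10303/24 ≈ -429.29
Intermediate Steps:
q(d, m) = d + 2*m
A/q(-124, 106) - 9017/E(66) = -25755/(-124 + 2*106) - 9017/66 = -25755/(-124 + 212) - 9017*1/66 = -25755/88 - 9017/66 = -10303/24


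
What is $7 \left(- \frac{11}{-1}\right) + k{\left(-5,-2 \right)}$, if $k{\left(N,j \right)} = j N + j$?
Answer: $85$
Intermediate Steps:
$k{\left(N,j \right)} = j + N j$ ($k{\left(N,j \right)} = N j + j = j + N j$)
$7 \left(- \frac{11}{-1}\right) + k{\left(-5,-2 \right)} = 7 \left(- \frac{11}{-1}\right) - 2 \left(1 - 5\right) = 7 \left(\left(-11\right) \left(-1\right)\right) - -8 = 7 \cdot 11 + 8 = 77 + 8 = 85$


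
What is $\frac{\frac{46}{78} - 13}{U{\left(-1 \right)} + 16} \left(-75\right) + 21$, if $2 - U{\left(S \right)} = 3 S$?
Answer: $\frac{17833}{273} \approx 65.322$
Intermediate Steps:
$U{\left(S \right)} = 2 - 3 S$
$\frac{\frac{46}{78} - 13}{U{\left(-1 \right)} + 16} \left(-75\right) + 21 = \frac{\frac{46}{78} - 13}{\left(2 - -3\right) + 16} \left(-75\right) + 21 = \frac{46 \cdot \frac{1}{78} - 13}{\left(2 + 3\right) + 16} \left(-75\right) + 21 = \frac{\frac{23}{39} - 13}{5 + 16} \left(-75\right) + 21 = - \frac{484}{39 \cdot 21} \left(-75\right) + 21 = \left(- \frac{484}{39}\right) \frac{1}{21} \left(-75\right) + 21 = \left(- \frac{484}{819}\right) \left(-75\right) + 21 = \frac{12100}{273} + 21 = \frac{17833}{273}$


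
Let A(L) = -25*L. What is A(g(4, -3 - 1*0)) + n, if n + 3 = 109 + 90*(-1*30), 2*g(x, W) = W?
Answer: -5113/2 ≈ -2556.5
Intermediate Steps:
g(x, W) = W/2
n = -2594 (n = -3 + (109 + 90*(-1*30)) = -3 + (109 + 90*(-30)) = -3 + (109 - 2700) = -3 - 2591 = -2594)
A(g(4, -3 - 1*0)) + n = -25*(-3 - 1*0)/2 - 2594 = -25*(-3 + 0)/2 - 2594 = -25*(-3)/2 - 2594 = -25*(-3/2) - 2594 = 75/2 - 2594 = -5113/2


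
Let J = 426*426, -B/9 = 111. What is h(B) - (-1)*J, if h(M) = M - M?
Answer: 181476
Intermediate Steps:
B = -999 (B = -9*111 = -999)
h(M) = 0
J = 181476
h(B) - (-1)*J = 0 - (-1)*181476 = 0 - 1*(-181476) = 0 + 181476 = 181476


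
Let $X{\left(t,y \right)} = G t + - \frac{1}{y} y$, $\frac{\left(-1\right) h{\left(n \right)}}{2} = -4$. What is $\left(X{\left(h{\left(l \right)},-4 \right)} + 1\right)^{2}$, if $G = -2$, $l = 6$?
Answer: $256$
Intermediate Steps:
$h{\left(n \right)} = 8$ ($h{\left(n \right)} = \left(-2\right) \left(-4\right) = 8$)
$X{\left(t,y \right)} = -1 - 2 t$ ($X{\left(t,y \right)} = - 2 t + - \frac{1}{y} y = - 2 t - 1 = -1 - 2 t$)
$\left(X{\left(h{\left(l \right)},-4 \right)} + 1\right)^{2} = \left(\left(-1 - 16\right) + 1\right)^{2} = \left(-17 + 1\right)^{2} = \left(-16\right)^{2} = 256$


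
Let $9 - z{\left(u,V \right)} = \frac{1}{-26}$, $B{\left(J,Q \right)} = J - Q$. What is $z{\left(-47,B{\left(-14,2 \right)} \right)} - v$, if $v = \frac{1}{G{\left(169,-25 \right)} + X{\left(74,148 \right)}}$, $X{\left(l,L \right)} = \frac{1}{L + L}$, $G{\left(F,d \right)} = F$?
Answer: $\frac{11748179}{1300650} \approx 9.0325$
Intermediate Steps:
$X{\left(l,L \right)} = \frac{1}{2 L}$
$z{\left(u,V \right)} = \frac{235}{26}$ ($z{\left(u,V \right)} = 9 - \frac{1}{-26} = 9 - - \frac{1}{26} = 9 + \frac{1}{26} = \frac{235}{26}$)
$v = \frac{296}{50025}$ ($v = \frac{1}{169 + \frac{1}{2 \cdot 148}} = \frac{1}{169 + \frac{1}{2} \cdot \frac{1}{148}} = \frac{1}{169 + \frac{1}{296}} = \frac{1}{\frac{50025}{296}} = \frac{296}{50025} \approx 0.005917$)
$z{\left(-47,B{\left(-14,2 \right)} \right)} - v = \frac{235}{26} - \frac{296}{50025} = \frac{11748179}{1300650}$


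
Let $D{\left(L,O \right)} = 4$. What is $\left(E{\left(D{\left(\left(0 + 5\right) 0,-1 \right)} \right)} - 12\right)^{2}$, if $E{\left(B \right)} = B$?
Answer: $64$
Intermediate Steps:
$\left(E{\left(D{\left(\left(0 + 5\right) 0,-1 \right)} \right)} - 12\right)^{2} = \left(4 - 12\right)^{2} = \left(-8\right)^{2} = 64$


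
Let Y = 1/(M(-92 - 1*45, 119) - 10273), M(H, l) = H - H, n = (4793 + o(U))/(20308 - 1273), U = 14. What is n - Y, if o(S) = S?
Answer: 49401346/195546555 ≈ 0.25263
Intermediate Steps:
n = 4807/19035 (n = (4793 + 14)/(20308 - 1273) = 4807/19035 ≈ 0.25253)
M(H, l) = 0
Y = -1/10273 (Y = 1/(0 - 10273) = 1/(-10273) = -1/10273 ≈ -9.7343e-5)
n - Y = 4807/19035 - 1*(-1/10273) = 4807/19035 + 1/10273 = 49401346/195546555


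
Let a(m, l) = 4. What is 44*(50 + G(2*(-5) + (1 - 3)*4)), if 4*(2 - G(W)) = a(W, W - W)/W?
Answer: 20614/9 ≈ 2290.4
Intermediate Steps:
G(W) = 2 - 1/W
44*(50 + G(2*(-5) + (1 - 3)*4)) = 44*(50 + (2 - 1/(2*(-5) + (1 - 3)*4))) = 44*(50 + (2 - 1/(-10 - 2*4))) = 44*(50 + (2 - 1/(-10 - 8))) = 44*(50 + (2 - 1/(-18))) = 44*(50 + (2 - 1*(-1/18))) = 44*(50 + (2 + 1/18)) = 44*(50 + 37/18) = 44*(937/18) = 20614/9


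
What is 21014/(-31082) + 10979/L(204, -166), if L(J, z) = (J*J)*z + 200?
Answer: -72753569031/107358098296 ≈ -0.67767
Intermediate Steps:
L(J, z) = 200 + z*J**2 (L(J, z) = J**2*z + 200 = z*J**2 + 200 = 200 + z*J**2)
21014/(-31082) + 10979/L(204, -166) = 21014/(-31082) + 10979/(200 - 166*204**2) = 21014*(-1/31082) + 10979/(200 - 166*41616) = -10507/15541 + 10979/(200 - 6908256) = -10507/15541 + 10979/(-6908056) = -10507/15541 + 10979*(-1/6908056) = -10507/15541 - 10979/6908056 = -72753569031/107358098296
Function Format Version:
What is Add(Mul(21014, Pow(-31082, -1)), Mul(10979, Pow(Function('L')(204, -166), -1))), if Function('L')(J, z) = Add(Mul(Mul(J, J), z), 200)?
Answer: Rational(-72753569031, 107358098296) ≈ -0.67767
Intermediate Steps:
Function('L')(J, z) = Add(200, Mul(z, Pow(J, 2))) (Function('L')(J, z) = Add(Mul(Pow(J, 2), z), 200) = Add(Mul(z, Pow(J, 2)), 200) = Add(200, Mul(z, Pow(J, 2))))
Add(Mul(21014, Pow(-31082, -1)), Mul(10979, Pow(Function('L')(204, -166), -1))) = Add(Mul(21014, Pow(-31082, -1)), Mul(10979, Pow(Add(200, Mul(-166, Pow(204, 2))), -1))) = Add(Mul(21014, Rational(-1, 31082)), Mul(10979, Pow(Add(200, Mul(-166, 41616)), -1))) = Add(Rational(-10507, 15541), Mul(10979, Pow(Add(200, -6908256), -1))) = Add(Rational(-10507, 15541), Mul(10979, Pow(-6908056, -1))) = Add(Rational(-10507, 15541), Mul(10979, Rational(-1, 6908056))) = Add(Rational(-10507, 15541), Rational(-10979, 6908056)) = Rational(-72753569031, 107358098296)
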